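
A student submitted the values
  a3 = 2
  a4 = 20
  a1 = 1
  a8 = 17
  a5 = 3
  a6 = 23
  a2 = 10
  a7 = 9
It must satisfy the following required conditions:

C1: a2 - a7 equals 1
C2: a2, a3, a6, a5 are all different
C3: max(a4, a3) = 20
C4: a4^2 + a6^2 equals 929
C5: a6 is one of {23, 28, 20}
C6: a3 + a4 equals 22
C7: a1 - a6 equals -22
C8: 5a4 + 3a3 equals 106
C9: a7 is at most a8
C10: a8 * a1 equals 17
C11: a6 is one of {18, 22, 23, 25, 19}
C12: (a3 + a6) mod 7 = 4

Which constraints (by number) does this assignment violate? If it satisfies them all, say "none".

C1: a2 - a7 = 10 - 9 = 1 — holds.
C2: values 10, 2, 23, 3 are pairwise distinct — holds.
C3: max(20, 2) = 20 — holds.
C4: a4^2 + a6^2 = 20^2 + 23^2 = 400 + 529 = 929 — holds.
C5: a6 = 23 is in {23, 28, 20} — holds.
C6: a3 + a4 = 2 + 20 = 22 — holds.
C7: a1 - a6 = 1 - 23 = -22 — holds.
C8: 5a4 + 3a3 = 5(20) + 3(2) = 106 — holds.
C9: a7 = 9, a8 = 17; 9 ≤ 17 — holds.
C10: a8 * a1 = 17 * 1 = 17 — holds.
C11: a6 = 23 is in {18, 22, 23, 25, 19} — holds.
C12: a3 + a6 = 25; 25 mod 7 = 4 — holds.

None — every constraint holds.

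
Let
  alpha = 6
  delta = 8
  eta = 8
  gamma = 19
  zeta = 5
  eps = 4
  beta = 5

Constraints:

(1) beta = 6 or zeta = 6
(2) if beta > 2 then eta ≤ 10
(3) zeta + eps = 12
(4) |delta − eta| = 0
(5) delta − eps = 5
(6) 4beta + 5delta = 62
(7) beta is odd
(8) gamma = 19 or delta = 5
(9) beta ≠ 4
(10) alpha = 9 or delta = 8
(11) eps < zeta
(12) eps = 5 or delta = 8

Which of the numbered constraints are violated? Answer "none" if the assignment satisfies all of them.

(1) beta = 5 ≠ 6 and zeta = 5 ≠ 6; both disjuncts false — violated.
(2) beta = 5 > 2, so we need eta ≤ 10; eta = 8 ≤ 10 — OK.
(3) zeta + eps = 5 + 4 = 9, not 12 — violated.
(4) |8 − 8| = 0 — OK.
(5) delta − eps = 8 − 4 = 4, not 5 — violated.
(6) 4beta + 5delta = 4(5) + 5(8) = 60, not 62 — violated.
(7) beta = 5 is odd — OK.
(8) gamma = 19 = 19 (first disjunct) — OK.
(9) beta = 5, and 5 ≠ 4 — OK.
(10) alpha = 6 ≠ 9, but delta = 8 = 8 (second disjunct) — OK.
(11) eps = 4, zeta = 5; 4 < 5 — OK.
(12) eps = 4 ≠ 5, but delta = 8 = 8 (second disjunct) — OK.

Constraints 1, 3, 5, and 6 do not hold.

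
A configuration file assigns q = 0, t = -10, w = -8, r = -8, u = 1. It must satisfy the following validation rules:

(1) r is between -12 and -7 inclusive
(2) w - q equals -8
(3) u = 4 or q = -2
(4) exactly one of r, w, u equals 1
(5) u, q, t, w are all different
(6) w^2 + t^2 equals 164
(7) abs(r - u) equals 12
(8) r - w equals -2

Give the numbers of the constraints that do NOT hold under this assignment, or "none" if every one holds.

(1) r = -8 lies in [-12, -7] — holds.
(2) w - q = -8 - 0 = -8 — holds.
(3) u = 1 ≠ 4 and q = 0 ≠ -2; both disjuncts false — does not hold.
(4) r=-8, w=-8, u=1; 1 of them equals 1 — holds.
(5) values 1, 0, -10, -8 are pairwise distinct — holds.
(6) w^2 + t^2 = (-8)^2 + (-10)^2 = 64 + 100 = 164 — holds.
(7) abs(-8 - 1) = 9, not 12 — does not hold.
(8) r - w = -8 - (-8) = 0, not -2 — does not hold.

Constraints 3, 7, and 8 do not hold.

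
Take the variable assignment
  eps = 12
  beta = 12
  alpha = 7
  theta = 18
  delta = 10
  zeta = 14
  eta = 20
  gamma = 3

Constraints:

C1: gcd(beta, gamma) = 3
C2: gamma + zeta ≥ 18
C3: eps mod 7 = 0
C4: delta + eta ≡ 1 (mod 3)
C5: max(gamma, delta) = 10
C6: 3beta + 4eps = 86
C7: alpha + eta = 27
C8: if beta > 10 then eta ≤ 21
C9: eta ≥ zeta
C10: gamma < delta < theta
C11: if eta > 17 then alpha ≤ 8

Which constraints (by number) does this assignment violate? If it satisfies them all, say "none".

Violated: 2, 3, 4, and 6.

C1: gcd(12, 3) = 3  OK
C2: gamma + zeta = 3 + 14 = 17; 17 < 18, bound 18 not met  FAIL
C3: 12 mod 7 = 5, not 0  FAIL
C4: delta + eta = 30; 30 mod 3 = 0, not 1  FAIL
C5: max(3, 10) = 10  OK
C6: 3beta + 4eps = 3(12) + 4(12) = 84, not 86  FAIL
C7: alpha + eta = 7 + 20 = 27  OK
C8: beta = 12 > 10, so we need eta ≤ 21; eta = 20 ≤ 21  OK
C9: eta = 20, zeta = 14; 20 ≥ 14  OK
C10: values 3 < 10 < 18  OK
C11: eta = 20 > 17, so we need alpha ≤ 8; alpha = 7 ≤ 8  OK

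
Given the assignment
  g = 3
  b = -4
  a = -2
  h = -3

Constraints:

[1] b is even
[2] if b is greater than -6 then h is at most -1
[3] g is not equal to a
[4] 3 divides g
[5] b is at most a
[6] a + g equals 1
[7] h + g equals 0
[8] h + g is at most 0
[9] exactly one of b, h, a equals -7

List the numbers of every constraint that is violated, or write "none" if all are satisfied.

Constraint 9 is violated.

[1] b = -4 is even — satisfied.
[2] b = -4 > -6, so we need h ≤ -1; h = -3 ≤ -1 — satisfied.
[3] g = 3, a = -2; distinct — satisfied.
[4] 3 / 3 = 1, so 3 divides 3 — satisfied.
[5] b = -4, a = -2; -4 ≤ -2 — satisfied.
[6] a + g = -2 + 3 = 1 — satisfied.
[7] h + g = -3 + 3 = 0 — satisfied.
[8] h + g = -3 + 3 = 0; 0 ≤ 0 — satisfied.
[9] b=-4, h=-3, a=-2; 0 of them equal -7, not exactly one — violated.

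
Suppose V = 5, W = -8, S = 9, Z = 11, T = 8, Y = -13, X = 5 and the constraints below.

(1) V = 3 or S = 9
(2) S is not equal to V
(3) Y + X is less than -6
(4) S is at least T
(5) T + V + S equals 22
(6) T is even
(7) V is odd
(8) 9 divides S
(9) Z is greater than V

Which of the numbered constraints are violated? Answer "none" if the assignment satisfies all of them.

(1) V = 5 ≠ 3, but S = 9 = 9 (second disjunct) — OK.
(2) S = 9, V = 5; distinct — OK.
(3) Y + X = -13 + 5 = -8; -8 < -6 — OK.
(4) S = 9, T = 8; 9 ≥ 8 — OK.
(5) T + V + S = 8 + 5 + 9 = 22 — OK.
(6) T = 8 is even — OK.
(7) V = 5 is odd — OK.
(8) 9 / 9 = 1, so 9 divides 9 — OK.
(9) Z = 11, V = 5; 11 > 5 — OK.

No violations.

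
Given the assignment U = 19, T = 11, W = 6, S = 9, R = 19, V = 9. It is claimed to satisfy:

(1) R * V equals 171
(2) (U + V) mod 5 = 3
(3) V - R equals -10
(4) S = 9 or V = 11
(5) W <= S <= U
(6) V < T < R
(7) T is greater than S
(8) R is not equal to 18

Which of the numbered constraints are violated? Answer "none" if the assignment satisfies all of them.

Yes — all constraints hold.

(1) R * V = 19 * 9 = 171 — holds.
(2) U + V = 28; 28 mod 5 = 3 — holds.
(3) V - R = 9 - 19 = -10 — holds.
(4) S = 9 = 9 (first disjunct) — holds.
(5) values 6 <= 9 <= 19 — holds.
(6) values 9 < 11 < 19 — holds.
(7) T = 11, S = 9; 11 > 9 — holds.
(8) R = 19, and 19 ≠ 18 — holds.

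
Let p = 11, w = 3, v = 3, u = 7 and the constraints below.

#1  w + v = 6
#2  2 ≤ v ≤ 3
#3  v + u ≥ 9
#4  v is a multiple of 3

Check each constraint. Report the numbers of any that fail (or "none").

The assignment satisfies every constraint.

#1 w + v = 3 + 3 = 6 — OK.
#2 v = 3 lies in [2, 3] — OK.
#3 v + u = 3 + 7 = 10; 10 ≥ 9 — OK.
#4 3 / 3 = 1, so 3 divides 3 — OK.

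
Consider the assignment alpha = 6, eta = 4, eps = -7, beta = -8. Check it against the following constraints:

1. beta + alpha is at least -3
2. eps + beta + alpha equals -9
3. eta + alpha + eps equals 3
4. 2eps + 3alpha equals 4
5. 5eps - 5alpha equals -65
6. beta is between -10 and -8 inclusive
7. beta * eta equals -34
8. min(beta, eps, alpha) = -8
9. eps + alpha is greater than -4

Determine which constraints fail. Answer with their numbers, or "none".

Constraint 7 does not hold.

1. beta + alpha = -8 + 6 = -2; -2 ≥ -3  true
2. eps + beta + alpha = -7 + (-8) + 6 = -9  true
3. eta + alpha + eps = 4 + 6 + (-7) = 3  true
4. 2eps + 3alpha = 2(-7) + 3(6) = 4  true
5. 5eps - 5alpha = 5(-7) - 5(6) = -65  true
6. beta = -8 lies in [-10, -8]  true
7. beta * eta = -8 * 4 = -32, not -34  false
8. min(-8, -7, 6) = -8  true
9. eps + alpha = -7 + 6 = -1; -1 > -4  true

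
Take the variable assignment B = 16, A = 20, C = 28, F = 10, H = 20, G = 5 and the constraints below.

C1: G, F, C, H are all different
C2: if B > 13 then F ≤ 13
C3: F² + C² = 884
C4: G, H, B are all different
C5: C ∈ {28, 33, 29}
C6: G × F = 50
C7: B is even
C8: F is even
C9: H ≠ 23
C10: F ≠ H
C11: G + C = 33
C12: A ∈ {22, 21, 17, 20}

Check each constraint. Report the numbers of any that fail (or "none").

The assignment satisfies every constraint.

C1: values 5, 10, 28, 20 are pairwise distinct  ✔
C2: B = 16 > 13, so we need F ≤ 13; F = 10 ≤ 13  ✔
C3: F² + C² = 10² + 28² = 100 + 784 = 884  ✔
C4: values 5, 20, 16 are pairwise distinct  ✔
C5: C = 28 is in {28, 33, 29}  ✔
C6: G × F = 5 × 10 = 50  ✔
C7: B = 16 is even  ✔
C8: F = 10 is even  ✔
C9: H = 20, and 20 ≠ 23  ✔
C10: F = 10, H = 20; distinct  ✔
C11: G + C = 5 + 28 = 33  ✔
C12: A = 20 is in {22, 21, 17, 20}  ✔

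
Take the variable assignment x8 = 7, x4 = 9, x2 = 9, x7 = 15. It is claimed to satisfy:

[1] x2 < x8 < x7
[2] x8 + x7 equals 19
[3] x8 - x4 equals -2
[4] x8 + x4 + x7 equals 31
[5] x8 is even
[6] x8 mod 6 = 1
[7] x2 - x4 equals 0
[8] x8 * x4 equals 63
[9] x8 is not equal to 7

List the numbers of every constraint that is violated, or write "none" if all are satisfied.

[1] values 9, 7, 15; x2 = 9 is not < x8 = 7  FAIL
[2] x8 + x7 = 7 + 15 = 22, not 19  FAIL
[3] x8 - x4 = 7 - 9 = -2  OK
[4] x8 + x4 + x7 = 7 + 9 + 15 = 31  OK
[5] x8 = 7 is odd  FAIL
[6] 7 mod 6 = 1  OK
[7] x2 - x4 = 9 - 9 = 0  OK
[8] x8 * x4 = 7 * 9 = 63  OK
[9] x8 = 7, but 7 is required to differ  FAIL

No — constraints 1, 2, 5, and 9 are not satisfied.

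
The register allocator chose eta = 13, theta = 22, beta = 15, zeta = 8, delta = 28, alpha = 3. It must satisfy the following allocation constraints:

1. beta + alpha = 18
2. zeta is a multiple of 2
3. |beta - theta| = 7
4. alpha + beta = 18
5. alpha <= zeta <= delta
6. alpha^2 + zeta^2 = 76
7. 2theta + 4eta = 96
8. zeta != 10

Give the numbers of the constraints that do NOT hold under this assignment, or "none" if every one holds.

1. beta + alpha = 15 + 3 = 18  holds
2. 8 / 2 = 4, so 2 divides 8  holds
3. |15 - 22| = 7  holds
4. alpha + beta = 3 + 15 = 18  holds
5. values 3 <= 8 <= 28  holds
6. alpha^2 + zeta^2 = 3^2 + 8^2 = 9 + 64 = 73, not 76  fails
7. 2theta + 4eta = 2(22) + 4(13) = 96  holds
8. zeta = 8, and 8 ≠ 10  holds

Constraint 6 does not hold.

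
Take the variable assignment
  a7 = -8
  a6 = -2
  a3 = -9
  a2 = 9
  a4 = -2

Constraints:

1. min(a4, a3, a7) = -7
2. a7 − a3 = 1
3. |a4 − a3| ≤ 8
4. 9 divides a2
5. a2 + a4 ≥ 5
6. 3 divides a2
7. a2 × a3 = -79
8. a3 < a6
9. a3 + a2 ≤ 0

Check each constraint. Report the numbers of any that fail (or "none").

1. min(-2, -9, -8) = -9, not -7  fails
2. a7 − a3 = -8 − (-9) = 1  holds
3. |-2 − (-9)| = 7; 7 ≤ 8  holds
4. 9 / 9 = 1, so 9 divides 9  holds
5. a2 + a4 = 9 + (-2) = 7; 7 ≥ 5  holds
6. 9 / 3 = 3, so 3 divides 9  holds
7. a2 × a3 = 9 × (-9) = -81, not -79  fails
8. a3 = -9, a6 = -2; -9 < -2  holds
9. a3 + a2 = -9 + 9 = 0; 0 ≤ 0  holds

No — constraints 1 and 7 are not satisfied.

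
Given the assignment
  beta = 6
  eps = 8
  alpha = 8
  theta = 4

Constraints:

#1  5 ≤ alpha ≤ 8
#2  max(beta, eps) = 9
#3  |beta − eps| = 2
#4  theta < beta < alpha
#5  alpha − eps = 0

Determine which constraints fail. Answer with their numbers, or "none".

Constraint 2 is violated.

#1 alpha = 8 lies in [5, 8] — holds.
#2 max(6, 8) = 8, not 9 — does not hold.
#3 |6 − 8| = 2 — holds.
#4 values 4 < 6 < 8 — holds.
#5 alpha − eps = 8 − 8 = 0 — holds.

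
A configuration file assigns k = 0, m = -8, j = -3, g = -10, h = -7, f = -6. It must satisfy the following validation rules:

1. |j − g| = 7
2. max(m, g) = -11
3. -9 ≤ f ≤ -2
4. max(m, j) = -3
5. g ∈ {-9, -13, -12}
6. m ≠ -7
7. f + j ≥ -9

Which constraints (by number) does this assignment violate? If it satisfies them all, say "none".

No — constraints 2 and 5 are not satisfied.

1. |-3 − (-10)| = 7 — holds.
2. max(-8, -10) = -8, not -11 — fails.
3. f = -6 lies in [-9, -2] — holds.
4. max(-8, -3) = -3 — holds.
5. g = -10 is not in {-9, -13, -12} — fails.
6. m = -8, and -8 ≠ -7 — holds.
7. f + j = -6 + (-3) = -9; -9 ≥ -9 — holds.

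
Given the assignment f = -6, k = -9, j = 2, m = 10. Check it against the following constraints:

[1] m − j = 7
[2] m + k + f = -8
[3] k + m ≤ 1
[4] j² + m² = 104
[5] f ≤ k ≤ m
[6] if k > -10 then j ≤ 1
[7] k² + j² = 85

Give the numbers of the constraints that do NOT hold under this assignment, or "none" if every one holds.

[1] m − j = 10 − 2 = 8, not 7 — violated.
[2] m + k + f = 10 + (-9) + (-6) = -5, not -8 — violated.
[3] k + m = -9 + 10 = 1; 1 ≤ 1 — OK.
[4] j² + m² = 2² + 10² = 4 + 100 = 104 — OK.
[5] values -6, -9, 10; f = -6 is not ≤ k = -9 — violated.
[6] k = -9 > -10, so we need j ≤ 1; but j = 2 > 1 — violated.
[7] k² + j² = (-9)² + 2² = 81 + 4 = 85 — OK.

The assignment fails constraints 1, 2, 5, 6.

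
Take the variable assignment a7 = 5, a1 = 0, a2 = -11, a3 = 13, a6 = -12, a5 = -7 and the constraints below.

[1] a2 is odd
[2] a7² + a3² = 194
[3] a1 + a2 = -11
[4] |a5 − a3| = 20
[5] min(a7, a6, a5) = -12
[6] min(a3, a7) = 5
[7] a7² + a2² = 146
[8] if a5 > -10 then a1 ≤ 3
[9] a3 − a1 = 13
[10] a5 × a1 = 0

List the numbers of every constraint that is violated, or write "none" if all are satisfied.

The assignment satisfies every constraint.

[1] a2 = -11 is odd  yes
[2] a7² + a3² = 5² + 13² = 25 + 169 = 194  yes
[3] a1 + a2 = 0 + (-11) = -11  yes
[4] |-7 − 13| = 20  yes
[5] min(5, -12, -7) = -12  yes
[6] min(13, 5) = 5  yes
[7] a7² + a2² = 5² + (-11)² = 25 + 121 = 146  yes
[8] a5 = -7 > -10, so we need a1 ≤ 3; a1 = 0 ≤ 3  yes
[9] a3 − a1 = 13 − 0 = 13  yes
[10] a5 × a1 = -7 × 0 = 0  yes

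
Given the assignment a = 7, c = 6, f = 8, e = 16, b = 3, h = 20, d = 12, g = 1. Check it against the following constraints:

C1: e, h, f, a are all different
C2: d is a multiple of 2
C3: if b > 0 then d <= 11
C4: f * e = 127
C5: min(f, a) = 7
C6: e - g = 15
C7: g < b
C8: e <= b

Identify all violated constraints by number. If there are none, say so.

C1: values 16, 20, 8, 7 are pairwise distinct — OK.
C2: 12 / 2 = 6, so 2 divides 12 — OK.
C3: b = 3 > 0, so we need d ≤ 11; but d = 12 > 11 — violated.
C4: f * e = 8 * 16 = 128, not 127 — violated.
C5: min(8, 7) = 7 — OK.
C6: e - g = 16 - 1 = 15 — OK.
C7: g = 1, b = 3; 1 < 3 — OK.
C8: e = 16, b = 3; 16 > 3 (want ≤) — violated.

No — constraints 3, 4, 8 are not satisfied.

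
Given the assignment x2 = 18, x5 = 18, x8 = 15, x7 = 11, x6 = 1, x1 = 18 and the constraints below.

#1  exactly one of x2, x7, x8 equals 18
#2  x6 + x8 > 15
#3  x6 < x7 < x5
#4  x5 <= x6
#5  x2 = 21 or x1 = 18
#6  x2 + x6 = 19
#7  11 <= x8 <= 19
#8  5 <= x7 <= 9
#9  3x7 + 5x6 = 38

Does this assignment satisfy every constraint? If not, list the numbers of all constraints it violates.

#1 x2=18, x7=11, x8=15; 1 of them equals 18 — holds.
#2 x6 + x8 = 1 + 15 = 16; 16 > 15 — holds.
#3 values 1 < 11 < 18 — holds.
#4 x5 = 18, x6 = 1; 18 > 1 (want ≤) — does not hold.
#5 x2 = 18 ≠ 21, but x1 = 18 = 18 (second disjunct) — holds.
#6 x2 + x6 = 18 + 1 = 19 — holds.
#7 x8 = 15 lies in [11, 19] — holds.
#8 x7 = 11 is outside [5, 9] — does not hold.
#9 3x7 + 5x6 = 3(11) + 5(1) = 38 — holds.

No — constraints 4 and 8 are not satisfied.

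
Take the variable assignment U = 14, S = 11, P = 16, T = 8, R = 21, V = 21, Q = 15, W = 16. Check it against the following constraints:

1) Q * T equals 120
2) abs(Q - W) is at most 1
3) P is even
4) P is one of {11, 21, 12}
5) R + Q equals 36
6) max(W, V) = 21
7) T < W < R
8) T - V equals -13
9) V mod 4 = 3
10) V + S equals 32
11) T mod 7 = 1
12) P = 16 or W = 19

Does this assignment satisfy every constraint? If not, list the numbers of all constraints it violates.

No — constraints 4 and 9 are not satisfied.

1) Q * T = 15 * 8 = 120 — OK.
2) abs(15 - 16) = 1; 1 ≤ 1 — OK.
3) P = 16 is even — OK.
4) P = 16 is not in {11, 21, 12} — violated.
5) R + Q = 21 + 15 = 36 — OK.
6) max(16, 21) = 21 — OK.
7) values 8 < 16 < 21 — OK.
8) T - V = 8 - 21 = -13 — OK.
9) 21 mod 4 = 1, not 3 — violated.
10) V + S = 21 + 11 = 32 — OK.
11) 8 mod 7 = 1 — OK.
12) P = 16 = 16 (first disjunct) — OK.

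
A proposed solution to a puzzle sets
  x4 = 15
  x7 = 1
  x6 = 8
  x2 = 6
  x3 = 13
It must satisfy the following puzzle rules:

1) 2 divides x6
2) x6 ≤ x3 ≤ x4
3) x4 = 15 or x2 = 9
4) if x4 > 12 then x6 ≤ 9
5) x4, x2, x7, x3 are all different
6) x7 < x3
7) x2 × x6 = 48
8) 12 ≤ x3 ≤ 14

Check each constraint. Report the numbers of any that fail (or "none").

The assignment satisfies every constraint.

1) 8 / 2 = 4, so 2 divides 8 — holds.
2) values 8 ≤ 13 ≤ 15 — holds.
3) x4 = 15 = 15 (first disjunct) — holds.
4) x4 = 15 > 12, so we need x6 ≤ 9; x6 = 8 ≤ 9 — holds.
5) values 15, 6, 1, 13 are pairwise distinct — holds.
6) x7 = 1, x3 = 13; 1 < 13 — holds.
7) x2 × x6 = 6 × 8 = 48 — holds.
8) x3 = 13 lies in [12, 14] — holds.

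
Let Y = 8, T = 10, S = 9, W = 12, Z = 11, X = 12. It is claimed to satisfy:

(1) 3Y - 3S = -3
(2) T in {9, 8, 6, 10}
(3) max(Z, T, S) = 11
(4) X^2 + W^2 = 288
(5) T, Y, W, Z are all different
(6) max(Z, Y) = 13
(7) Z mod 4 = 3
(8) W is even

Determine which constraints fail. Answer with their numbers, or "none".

(1) 3Y - 3S = 3(8) - 3(9) = -3  yes
(2) T = 10 is in {9, 8, 6, 10}  yes
(3) max(11, 10, 9) = 11  yes
(4) X^2 + W^2 = 12^2 + 12^2 = 144 + 144 = 288  yes
(5) values 10, 8, 12, 11 are pairwise distinct  yes
(6) max(11, 8) = 11, not 13  no
(7) 11 mod 4 = 3  yes
(8) W = 12 is even  yes

Constraint 6 is violated.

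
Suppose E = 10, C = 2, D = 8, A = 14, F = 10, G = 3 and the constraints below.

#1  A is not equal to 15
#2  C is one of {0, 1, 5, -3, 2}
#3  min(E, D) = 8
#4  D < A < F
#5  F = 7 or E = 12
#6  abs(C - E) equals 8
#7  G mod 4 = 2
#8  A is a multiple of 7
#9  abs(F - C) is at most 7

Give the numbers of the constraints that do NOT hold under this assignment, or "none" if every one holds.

Constraints 4, 5, 7, 9 are violated.

#1 A = 14, and 14 ≠ 15 — holds.
#2 C = 2 is in {0, 1, 5, -3, 2} — holds.
#3 min(10, 8) = 8 — holds.
#4 values 8, 14, 10; A = 14 is not < F = 10 — does not hold.
#5 F = 10 ≠ 7 and E = 10 ≠ 12; both disjuncts false — does not hold.
#6 abs(2 - 10) = 8 — holds.
#7 3 mod 4 = 3, not 2 — does not hold.
#8 14 / 7 = 2, so 7 divides 14 — holds.
#9 abs(10 - 2) = 8; 8 > 7, exceeds bound 7 — does not hold.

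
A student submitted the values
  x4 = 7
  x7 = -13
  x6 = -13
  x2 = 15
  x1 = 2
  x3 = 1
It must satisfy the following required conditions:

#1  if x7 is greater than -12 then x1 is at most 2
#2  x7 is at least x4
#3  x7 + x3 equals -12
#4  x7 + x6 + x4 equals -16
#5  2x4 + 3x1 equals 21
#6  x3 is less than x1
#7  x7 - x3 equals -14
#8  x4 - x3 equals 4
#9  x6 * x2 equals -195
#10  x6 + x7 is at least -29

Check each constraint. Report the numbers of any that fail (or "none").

#1 x7 = -13, not > -12; antecedent false, conditional vacuously true  OK
#2 x7 = -13, x4 = 7; -13 < 7 (want ≥)  FAIL
#3 x7 + x3 = -13 + 1 = -12  OK
#4 x7 + x6 + x4 = -13 + (-13) + 7 = -19, not -16  FAIL
#5 2x4 + 3x1 = 2(7) + 3(2) = 20, not 21  FAIL
#6 x3 = 1, x1 = 2; 1 < 2  OK
#7 x7 - x3 = -13 - 1 = -14  OK
#8 x4 - x3 = 7 - 1 = 6, not 4  FAIL
#9 x6 * x2 = -13 * 15 = -195  OK
#10 x6 + x7 = -13 + (-13) = -26; -26 ≥ -29  OK

Constraints 2, 4, 5, and 8 are violated.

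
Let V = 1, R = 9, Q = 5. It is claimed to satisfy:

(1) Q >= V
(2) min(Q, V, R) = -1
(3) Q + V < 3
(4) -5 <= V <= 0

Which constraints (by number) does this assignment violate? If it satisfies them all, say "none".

(1) Q = 5, V = 1; 5 ≥ 1 — holds.
(2) min(5, 1, 9) = 1, not -1 — does not hold.
(3) Q + V = 5 + 1 = 6; 6 ≥ 3, bound 3 not met — does not hold.
(4) V = 1 is outside [-5, 0] — does not hold.

No — constraints 2, 3, 4 are not satisfied.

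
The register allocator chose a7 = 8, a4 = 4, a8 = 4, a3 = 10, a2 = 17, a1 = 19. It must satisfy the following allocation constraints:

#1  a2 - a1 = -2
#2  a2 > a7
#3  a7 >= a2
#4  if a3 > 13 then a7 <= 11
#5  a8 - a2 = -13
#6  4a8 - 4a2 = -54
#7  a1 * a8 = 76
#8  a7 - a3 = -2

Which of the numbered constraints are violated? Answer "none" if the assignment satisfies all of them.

#1 a2 - a1 = 17 - 19 = -2 — holds.
#2 a2 = 17, a7 = 8; 17 > 8 — holds.
#3 a7 = 8, a2 = 17; 8 < 17 (want ≥) — does not hold.
#4 a3 = 10, not > 13; antecedent false, conditional vacuously true — holds.
#5 a8 - a2 = 4 - 17 = -13 — holds.
#6 4a8 - 4a2 = 4(4) - 4(17) = -52, not -54 — does not hold.
#7 a1 * a8 = 19 * 4 = 76 — holds.
#8 a7 - a3 = 8 - 10 = -2 — holds.

Violated: 3, 6.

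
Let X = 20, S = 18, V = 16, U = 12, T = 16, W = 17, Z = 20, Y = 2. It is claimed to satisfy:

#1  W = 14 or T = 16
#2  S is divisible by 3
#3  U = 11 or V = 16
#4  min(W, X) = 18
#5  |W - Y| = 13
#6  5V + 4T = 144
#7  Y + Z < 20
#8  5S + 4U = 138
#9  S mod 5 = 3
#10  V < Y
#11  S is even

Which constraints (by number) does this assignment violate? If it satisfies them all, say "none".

#1 W = 17 ≠ 14, but T = 16 = 16 (second disjunct) — OK.
#2 18 / 3 = 6, so 3 divides 18 — OK.
#3 U = 12 ≠ 11, but V = 16 = 16 (second disjunct) — OK.
#4 min(17, 20) = 17, not 18 — violated.
#5 |17 - 2| = 15, not 13 — violated.
#6 5V + 4T = 5(16) + 4(16) = 144 — OK.
#7 Y + Z = 2 + 20 = 22; 22 ≥ 20, bound 20 not met — violated.
#8 5S + 4U = 5(18) + 4(12) = 138 — OK.
#9 18 mod 5 = 3 — OK.
#10 V = 16, Y = 2; 16 ≥ 2 (want <) — violated.
#11 S = 18 is even — OK.

The assignment fails constraints 4, 5, 7, and 10.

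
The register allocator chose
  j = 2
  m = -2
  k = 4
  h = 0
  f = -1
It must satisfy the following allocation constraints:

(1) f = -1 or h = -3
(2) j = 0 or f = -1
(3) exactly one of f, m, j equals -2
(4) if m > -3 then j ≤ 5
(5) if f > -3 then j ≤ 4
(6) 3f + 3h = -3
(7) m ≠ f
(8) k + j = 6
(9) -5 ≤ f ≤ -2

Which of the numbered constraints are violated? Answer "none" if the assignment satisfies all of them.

(1) f = -1 = -1 (first disjunct)  ✓
(2) j = 2 ≠ 0, but f = -1 = -1 (second disjunct)  ✓
(3) f=-1, m=-2, j=2; 1 of them equals -2  ✓
(4) m = -2 > -3, so we need j ≤ 5; j = 2 ≤ 5  ✓
(5) f = -1 > -3, so we need j ≤ 4; j = 2 ≤ 4  ✓
(6) 3f + 3h = 3(-1) + 3(0) = -3  ✓
(7) m = -2, f = -1; distinct  ✓
(8) k + j = 4 + 2 = 6  ✓
(9) f = -1 is outside [-5, -2]  ✗

Constraint 9 does not hold.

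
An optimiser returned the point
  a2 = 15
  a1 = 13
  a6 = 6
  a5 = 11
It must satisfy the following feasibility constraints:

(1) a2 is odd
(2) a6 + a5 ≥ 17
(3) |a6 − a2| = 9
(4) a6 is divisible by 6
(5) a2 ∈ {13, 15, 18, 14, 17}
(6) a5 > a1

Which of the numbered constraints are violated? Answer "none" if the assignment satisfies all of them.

(1) a2 = 15 is odd — holds.
(2) a6 + a5 = 6 + 11 = 17; 17 ≥ 17 — holds.
(3) |6 − 15| = 9 — holds.
(4) 6 / 6 = 1, so 6 divides 6 — holds.
(5) a2 = 15 is in {13, 15, 18, 14, 17} — holds.
(6) a5 = 11, a1 = 13; 11 ≤ 13 (want >) — fails.

No — constraint 6 is not satisfied.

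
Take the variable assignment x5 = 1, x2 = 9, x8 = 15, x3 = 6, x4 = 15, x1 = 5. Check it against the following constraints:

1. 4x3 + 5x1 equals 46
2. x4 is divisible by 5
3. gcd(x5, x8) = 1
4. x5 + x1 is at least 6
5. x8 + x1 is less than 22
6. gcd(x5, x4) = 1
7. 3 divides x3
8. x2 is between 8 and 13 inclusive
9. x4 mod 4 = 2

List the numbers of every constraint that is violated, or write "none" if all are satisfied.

1. 4x3 + 5x1 = 4(6) + 5(5) = 49, not 46  FAIL
2. 15 / 5 = 3, so 5 divides 15  OK
3. gcd(1, 15) = 1  OK
4. x5 + x1 = 1 + 5 = 6; 6 ≥ 6  OK
5. x8 + x1 = 15 + 5 = 20; 20 < 22  OK
6. gcd(1, 15) = 1  OK
7. 6 / 3 = 2, so 3 divides 6  OK
8. x2 = 9 lies in [8, 13]  OK
9. 15 mod 4 = 3, not 2  FAIL

No — constraints 1, 9 are not satisfied.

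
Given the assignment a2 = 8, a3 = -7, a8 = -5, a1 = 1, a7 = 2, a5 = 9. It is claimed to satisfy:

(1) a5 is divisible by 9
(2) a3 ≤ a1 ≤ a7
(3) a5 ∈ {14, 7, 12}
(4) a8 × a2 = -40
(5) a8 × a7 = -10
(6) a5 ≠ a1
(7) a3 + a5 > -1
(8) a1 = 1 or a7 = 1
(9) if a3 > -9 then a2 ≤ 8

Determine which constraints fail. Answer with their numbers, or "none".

Constraint 3 is violated.

(1) 9 / 9 = 1, so 9 divides 9 — holds.
(2) values -7 ≤ 1 ≤ 2 — holds.
(3) a5 = 9 is not in {14, 7, 12} — does not hold.
(4) a8 × a2 = -5 × 8 = -40 — holds.
(5) a8 × a7 = -5 × 2 = -10 — holds.
(6) a5 = 9, a1 = 1; distinct — holds.
(7) a3 + a5 = -7 + 9 = 2; 2 > -1 — holds.
(8) a1 = 1 = 1 (first disjunct) — holds.
(9) a3 = -7 > -9, so we need a2 ≤ 8; a2 = 8 ≤ 8 — holds.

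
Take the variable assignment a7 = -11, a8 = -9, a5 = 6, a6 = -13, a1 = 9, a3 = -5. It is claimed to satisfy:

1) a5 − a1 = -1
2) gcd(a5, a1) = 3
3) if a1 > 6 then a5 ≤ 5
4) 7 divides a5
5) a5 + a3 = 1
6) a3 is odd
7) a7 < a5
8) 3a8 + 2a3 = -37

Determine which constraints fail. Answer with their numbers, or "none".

1) a5 − a1 = 6 − 9 = -3, not -1  ✘
2) gcd(6, 9) = 3  ✔
3) a1 = 9 > 6, so we need a5 ≤ 5; but a5 = 6 > 5  ✘
4) 6 = 7×0 + 6, so 7 does not divide 6  ✘
5) a5 + a3 = 6 + (-5) = 1  ✔
6) a3 = -5 is odd  ✔
7) a7 = -11, a5 = 6; -11 < 6  ✔
8) 3a8 + 2a3 = 3(-9) + 2(-5) = -37  ✔

The assignment fails constraints 1, 3, and 4.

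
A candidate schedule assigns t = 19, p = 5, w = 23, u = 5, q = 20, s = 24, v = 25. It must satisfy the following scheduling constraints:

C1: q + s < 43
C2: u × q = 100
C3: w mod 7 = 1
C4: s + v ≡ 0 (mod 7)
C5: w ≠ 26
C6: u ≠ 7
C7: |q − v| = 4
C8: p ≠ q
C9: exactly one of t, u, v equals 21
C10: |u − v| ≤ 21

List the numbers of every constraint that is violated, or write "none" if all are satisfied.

C1: q + s = 20 + 24 = 44; 44 ≥ 43, bound 43 not met — violated.
C2: u × q = 5 × 20 = 100 — satisfied.
C3: 23 mod 7 = 2, not 1 — violated.
C4: s + v = 49; 49 mod 7 = 0 — satisfied.
C5: w = 23, and 23 ≠ 26 — satisfied.
C6: u = 5, and 5 ≠ 7 — satisfied.
C7: |20 − 25| = 5, not 4 — violated.
C8: p = 5, q = 20; distinct — satisfied.
C9: t=19, u=5, v=25; 0 of them equal 21, not exactly one — violated.
C10: |5 − 25| = 20; 20 ≤ 21 — satisfied.

Violated: 1, 3, 7, 9.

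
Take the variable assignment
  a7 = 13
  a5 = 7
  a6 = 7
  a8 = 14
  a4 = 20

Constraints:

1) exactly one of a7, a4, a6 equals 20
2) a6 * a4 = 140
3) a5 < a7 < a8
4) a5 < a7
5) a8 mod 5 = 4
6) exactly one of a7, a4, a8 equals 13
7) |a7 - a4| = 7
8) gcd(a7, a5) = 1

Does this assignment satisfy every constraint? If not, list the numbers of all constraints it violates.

1) a7=13, a4=20, a6=7; 1 of them equals 20  OK
2) a6 * a4 = 7 * 20 = 140  OK
3) values 7 < 13 < 14  OK
4) a5 = 7, a7 = 13; 7 < 13  OK
5) 14 mod 5 = 4  OK
6) a7=13, a4=20, a8=14; 1 of them equals 13  OK
7) |13 - 20| = 7  OK
8) gcd(13, 7) = 1  OK

None — every constraint holds.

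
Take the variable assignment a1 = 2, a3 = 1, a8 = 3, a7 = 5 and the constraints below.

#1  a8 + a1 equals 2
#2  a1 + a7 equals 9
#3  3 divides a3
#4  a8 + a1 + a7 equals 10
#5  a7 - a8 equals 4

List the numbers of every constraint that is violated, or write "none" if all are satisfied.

#1 a8 + a1 = 3 + 2 = 5, not 2 — fails.
#2 a1 + a7 = 2 + 5 = 7, not 9 — fails.
#3 1 = 3*0 + 1, so 3 does not divide 1 — fails.
#4 a8 + a1 + a7 = 3 + 2 + 5 = 10 — holds.
#5 a7 - a8 = 5 - 3 = 2, not 4 — fails.

The assignment fails constraints 1, 2, 3, 5.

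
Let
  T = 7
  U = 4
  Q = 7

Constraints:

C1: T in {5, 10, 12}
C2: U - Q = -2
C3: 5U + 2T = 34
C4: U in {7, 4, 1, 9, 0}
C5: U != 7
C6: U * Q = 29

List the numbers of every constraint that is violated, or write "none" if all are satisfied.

The assignment fails constraints 1, 2, 6.

C1: T = 7 is not in {5, 10, 12}  ✘
C2: U - Q = 4 - 7 = -3, not -2  ✘
C3: 5U + 2T = 5(4) + 2(7) = 34  ✔
C4: U = 4 is in {7, 4, 1, 9, 0}  ✔
C5: U = 4, and 4 ≠ 7  ✔
C6: U * Q = 4 * 7 = 28, not 29  ✘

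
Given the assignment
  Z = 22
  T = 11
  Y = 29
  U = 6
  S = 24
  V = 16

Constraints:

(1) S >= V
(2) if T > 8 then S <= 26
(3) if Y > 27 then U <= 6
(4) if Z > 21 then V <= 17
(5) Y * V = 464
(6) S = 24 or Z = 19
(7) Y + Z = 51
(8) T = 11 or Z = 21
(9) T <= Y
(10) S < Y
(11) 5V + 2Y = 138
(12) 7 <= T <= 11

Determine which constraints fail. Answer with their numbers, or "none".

(1) S = 24, V = 16; 24 ≥ 16  OK
(2) T = 11 > 8, so we need S ≤ 26; S = 24 ≤ 26  OK
(3) Y = 29 > 27, so we need U ≤ 6; U = 6 ≤ 6  OK
(4) Z = 22 > 21, so we need V ≤ 17; V = 16 ≤ 17  OK
(5) Y * V = 29 * 16 = 464  OK
(6) S = 24 = 24 (first disjunct)  OK
(7) Y + Z = 29 + 22 = 51  OK
(8) T = 11 = 11 (first disjunct)  OK
(9) T = 11, Y = 29; 11 ≤ 29  OK
(10) S = 24, Y = 29; 24 < 29  OK
(11) 5V + 2Y = 5(16) + 2(29) = 138  OK
(12) T = 11 lies in [7, 11]  OK

None — every constraint holds.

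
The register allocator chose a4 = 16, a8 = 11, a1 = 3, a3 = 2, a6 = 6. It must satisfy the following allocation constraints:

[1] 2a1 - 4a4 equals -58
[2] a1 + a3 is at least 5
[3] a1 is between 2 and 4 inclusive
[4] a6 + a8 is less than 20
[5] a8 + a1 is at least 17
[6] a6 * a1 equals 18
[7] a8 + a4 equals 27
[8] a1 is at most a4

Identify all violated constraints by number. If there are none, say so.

[1] 2a1 - 4a4 = 2(3) - 4(16) = -58  true
[2] a1 + a3 = 3 + 2 = 5; 5 ≥ 5  true
[3] a1 = 3 lies in [2, 4]  true
[4] a6 + a8 = 6 + 11 = 17; 17 < 20  true
[5] a8 + a1 = 11 + 3 = 14; 14 < 17, bound 17 not met  false
[6] a6 * a1 = 6 * 3 = 18  true
[7] a8 + a4 = 11 + 16 = 27  true
[8] a1 = 3, a4 = 16; 3 ≤ 16  true

Constraint 5 does not hold.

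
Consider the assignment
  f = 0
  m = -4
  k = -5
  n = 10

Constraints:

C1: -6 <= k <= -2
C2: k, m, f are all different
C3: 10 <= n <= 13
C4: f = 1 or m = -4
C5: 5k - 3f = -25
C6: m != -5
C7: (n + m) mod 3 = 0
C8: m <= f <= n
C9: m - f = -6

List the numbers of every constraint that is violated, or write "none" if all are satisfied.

No — constraint 9 is not satisfied.

C1: k = -5 lies in [-6, -2]  true
C2: values -5, -4, 0 are pairwise distinct  true
C3: n = 10 lies in [10, 13]  true
C4: f = 0 ≠ 1, but m = -4 = -4 (second disjunct)  true
C5: 5k - 3f = 5(-5) - 3(0) = -25  true
C6: m = -4, and -4 ≠ -5  true
C7: n + m = 6; 6 mod 3 = 0  true
C8: values -4 <= 0 <= 10  true
C9: m - f = -4 - 0 = -4, not -6  false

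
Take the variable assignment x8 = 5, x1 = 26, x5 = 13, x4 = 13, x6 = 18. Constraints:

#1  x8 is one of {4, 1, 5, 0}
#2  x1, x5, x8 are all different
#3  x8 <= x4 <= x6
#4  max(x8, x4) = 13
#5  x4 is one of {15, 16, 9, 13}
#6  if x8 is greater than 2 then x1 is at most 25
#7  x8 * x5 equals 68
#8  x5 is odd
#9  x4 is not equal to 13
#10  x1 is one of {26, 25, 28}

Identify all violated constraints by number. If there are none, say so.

#1 x8 = 5 is in {4, 1, 5, 0} — satisfied.
#2 values 26, 13, 5 are pairwise distinct — satisfied.
#3 values 5 <= 13 <= 18 — satisfied.
#4 max(5, 13) = 13 — satisfied.
#5 x4 = 13 is in {15, 16, 9, 13} — satisfied.
#6 x8 = 5 > 2, so we need x1 ≤ 25; but x1 = 26 > 25 — violated.
#7 x8 * x5 = 5 * 13 = 65, not 68 — violated.
#8 x5 = 13 is odd — satisfied.
#9 x4 = 13, but 13 is required to differ — violated.
#10 x1 = 26 is in {26, 25, 28} — satisfied.

Constraints 6, 7, and 9 do not hold.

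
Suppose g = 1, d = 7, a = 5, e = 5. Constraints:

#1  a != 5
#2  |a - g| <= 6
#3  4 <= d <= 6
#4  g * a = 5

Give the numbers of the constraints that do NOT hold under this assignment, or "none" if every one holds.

Constraints 1, 3 do not hold.

#1 a = 5, but 5 is required to differ  fails
#2 |5 - 1| = 4; 4 ≤ 6  holds
#3 d = 7 is outside [4, 6]  fails
#4 g * a = 1 * 5 = 5  holds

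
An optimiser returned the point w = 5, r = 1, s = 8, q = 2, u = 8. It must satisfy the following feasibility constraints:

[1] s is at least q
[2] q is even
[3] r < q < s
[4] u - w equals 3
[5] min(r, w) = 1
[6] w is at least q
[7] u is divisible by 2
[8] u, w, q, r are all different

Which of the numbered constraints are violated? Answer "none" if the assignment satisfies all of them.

Yes — all constraints hold.

[1] s = 8, q = 2; 8 ≥ 2 — OK.
[2] q = 2 is even — OK.
[3] values 1 < 2 < 8 — OK.
[4] u - w = 8 - 5 = 3 — OK.
[5] min(1, 5) = 1 — OK.
[6] w = 5, q = 2; 5 ≥ 2 — OK.
[7] 8 / 2 = 4, so 2 divides 8 — OK.
[8] values 8, 5, 2, 1 are pairwise distinct — OK.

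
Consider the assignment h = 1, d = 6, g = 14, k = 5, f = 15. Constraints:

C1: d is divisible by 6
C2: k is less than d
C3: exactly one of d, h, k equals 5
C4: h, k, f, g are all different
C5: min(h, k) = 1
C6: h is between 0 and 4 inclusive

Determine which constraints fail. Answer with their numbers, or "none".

None — every constraint holds.

C1: 6 / 6 = 1, so 6 divides 6 — holds.
C2: k = 5, d = 6; 5 < 6 — holds.
C3: d=6, h=1, k=5; 1 of them equals 5 — holds.
C4: values 1, 5, 15, 14 are pairwise distinct — holds.
C5: min(1, 5) = 1 — holds.
C6: h = 1 lies in [0, 4] — holds.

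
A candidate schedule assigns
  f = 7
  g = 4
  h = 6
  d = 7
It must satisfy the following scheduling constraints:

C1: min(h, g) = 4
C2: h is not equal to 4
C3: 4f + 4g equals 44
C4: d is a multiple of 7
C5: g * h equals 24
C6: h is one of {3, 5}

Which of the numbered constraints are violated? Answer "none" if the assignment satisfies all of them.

C1: min(6, 4) = 4 — OK.
C2: h = 6, and 6 ≠ 4 — OK.
C3: 4f + 4g = 4(7) + 4(4) = 44 — OK.
C4: 7 / 7 = 1, so 7 divides 7 — OK.
C5: g * h = 4 * 6 = 24 — OK.
C6: h = 6 is not in {3, 5} — violated.

Constraint 6 is violated.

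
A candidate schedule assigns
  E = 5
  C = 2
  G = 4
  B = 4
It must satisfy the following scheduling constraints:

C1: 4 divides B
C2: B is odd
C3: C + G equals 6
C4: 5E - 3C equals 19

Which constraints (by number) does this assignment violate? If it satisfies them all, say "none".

C1: 4 / 4 = 1, so 4 divides 4  OK
C2: B = 4 is even  FAIL
C3: C + G = 2 + 4 = 6  OK
C4: 5E - 3C = 5(5) - 3(2) = 19  OK

No — constraint 2 is not satisfied.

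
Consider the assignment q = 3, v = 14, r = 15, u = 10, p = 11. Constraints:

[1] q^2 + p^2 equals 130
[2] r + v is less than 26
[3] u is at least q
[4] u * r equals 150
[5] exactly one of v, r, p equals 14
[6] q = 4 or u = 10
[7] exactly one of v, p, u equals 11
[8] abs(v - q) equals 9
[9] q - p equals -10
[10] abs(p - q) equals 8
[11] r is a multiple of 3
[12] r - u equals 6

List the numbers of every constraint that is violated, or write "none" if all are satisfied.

The assignment fails constraints 2, 8, 9, and 12.

[1] q^2 + p^2 = 3^2 + 11^2 = 9 + 121 = 130  yes
[2] r + v = 15 + 14 = 29; 29 ≥ 26, bound 26 not met  no
[3] u = 10, q = 3; 10 ≥ 3  yes
[4] u * r = 10 * 15 = 150  yes
[5] v=14, r=15, p=11; 1 of them equals 14  yes
[6] q = 3 ≠ 4, but u = 10 = 10 (second disjunct)  yes
[7] v=14, p=11, u=10; 1 of them equals 11  yes
[8] abs(14 - 3) = 11, not 9  no
[9] q - p = 3 - 11 = -8, not -10  no
[10] abs(11 - 3) = 8  yes
[11] 15 / 3 = 5, so 3 divides 15  yes
[12] r - u = 15 - 10 = 5, not 6  no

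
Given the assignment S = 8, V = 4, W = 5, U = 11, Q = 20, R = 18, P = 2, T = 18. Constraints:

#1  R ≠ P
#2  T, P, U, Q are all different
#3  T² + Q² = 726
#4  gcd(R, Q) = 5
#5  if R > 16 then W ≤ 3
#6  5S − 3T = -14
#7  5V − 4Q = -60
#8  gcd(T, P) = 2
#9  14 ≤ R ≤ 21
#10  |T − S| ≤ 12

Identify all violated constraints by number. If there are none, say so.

Violated: 3, 4, 5.

#1 R = 18, P = 2; distinct  holds
#2 values 18, 2, 11, 20 are pairwise distinct  holds
#3 T² + Q² = 18² + 20² = 324 + 400 = 724, not 726  fails
#4 gcd(18, 20) = 2, not 5  fails
#5 R = 18 > 16, so we need W ≤ 3; but W = 5 > 3  fails
#6 5S − 3T = 5(8) − 3(18) = -14  holds
#7 5V − 4Q = 5(4) − 4(20) = -60  holds
#8 gcd(18, 2) = 2  holds
#9 R = 18 lies in [14, 21]  holds
#10 |18 − 8| = 10; 10 ≤ 12  holds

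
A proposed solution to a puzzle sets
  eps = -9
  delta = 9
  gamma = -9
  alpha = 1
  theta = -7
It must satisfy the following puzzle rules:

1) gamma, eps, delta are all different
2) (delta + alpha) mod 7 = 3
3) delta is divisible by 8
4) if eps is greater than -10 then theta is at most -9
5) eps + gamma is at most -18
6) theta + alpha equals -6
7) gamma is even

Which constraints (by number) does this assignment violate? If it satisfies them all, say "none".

1) gamma = eps = -9, not all different — violated.
2) delta + alpha = 10; 10 mod 7 = 3 — satisfied.
3) 9 = 8*1 + 1, so 8 does not divide 9 — violated.
4) eps = -9 > -10, so we need theta ≤ -9; but theta = -7 > -9 — violated.
5) eps + gamma = -9 + (-9) = -18; -18 ≤ -18 — satisfied.
6) theta + alpha = -7 + 1 = -6 — satisfied.
7) gamma = -9 is odd — violated.

No — constraints 1, 3, 4, 7 are not satisfied.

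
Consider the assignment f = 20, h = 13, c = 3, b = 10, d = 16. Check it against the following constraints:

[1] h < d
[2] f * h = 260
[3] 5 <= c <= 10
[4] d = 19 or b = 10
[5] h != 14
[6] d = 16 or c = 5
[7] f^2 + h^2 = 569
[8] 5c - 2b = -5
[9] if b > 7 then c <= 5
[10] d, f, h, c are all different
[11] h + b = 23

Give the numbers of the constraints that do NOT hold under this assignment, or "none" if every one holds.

[1] h = 13, d = 16; 13 < 16  OK
[2] f * h = 20 * 13 = 260  OK
[3] c = 3 is outside [5, 10]  FAIL
[4] d = 16 ≠ 19, but b = 10 = 10 (second disjunct)  OK
[5] h = 13, and 13 ≠ 14  OK
[6] d = 16 = 16 (first disjunct)  OK
[7] f^2 + h^2 = 20^2 + 13^2 = 400 + 169 = 569  OK
[8] 5c - 2b = 5(3) - 2(10) = -5  OK
[9] b = 10 > 7, so we need c ≤ 5; c = 3 ≤ 5  OK
[10] values 16, 20, 13, 3 are pairwise distinct  OK
[11] h + b = 13 + 10 = 23  OK

The assignment fails constraint 3.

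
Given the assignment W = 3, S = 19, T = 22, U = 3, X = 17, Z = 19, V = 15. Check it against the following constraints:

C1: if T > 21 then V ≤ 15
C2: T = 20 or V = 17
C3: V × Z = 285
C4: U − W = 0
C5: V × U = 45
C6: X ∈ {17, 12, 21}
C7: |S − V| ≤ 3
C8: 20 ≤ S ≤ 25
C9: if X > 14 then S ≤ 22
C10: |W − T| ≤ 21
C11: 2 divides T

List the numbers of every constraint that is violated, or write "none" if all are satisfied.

No — constraints 2, 7, 8 are not satisfied.

C1: T = 22 > 21, so we need V ≤ 15; V = 15 ≤ 15  ✔
C2: T = 22 ≠ 20 and V = 15 ≠ 17; both disjuncts false  ✘
C3: V × Z = 15 × 19 = 285  ✔
C4: U − W = 3 − 3 = 0  ✔
C5: V × U = 15 × 3 = 45  ✔
C6: X = 17 is in {17, 12, 21}  ✔
C7: |19 − 15| = 4; 4 > 3, exceeds bound 3  ✘
C8: S = 19 is outside [20, 25]  ✘
C9: X = 17 > 14, so we need S ≤ 22; S = 19 ≤ 22  ✔
C10: |3 − 22| = 19; 19 ≤ 21  ✔
C11: 22 / 2 = 11, so 2 divides 22  ✔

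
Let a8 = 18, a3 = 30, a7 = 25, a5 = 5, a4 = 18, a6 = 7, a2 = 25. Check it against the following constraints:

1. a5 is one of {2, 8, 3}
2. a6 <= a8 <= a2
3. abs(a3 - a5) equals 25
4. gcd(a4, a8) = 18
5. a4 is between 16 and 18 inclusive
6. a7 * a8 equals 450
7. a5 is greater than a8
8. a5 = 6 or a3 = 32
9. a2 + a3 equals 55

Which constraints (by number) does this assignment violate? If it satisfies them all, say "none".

Violated: 1, 7, and 8.

1. a5 = 5 is not in {2, 8, 3} — does not hold.
2. values 7 <= 18 <= 25 — holds.
3. abs(30 - 5) = 25 — holds.
4. gcd(18, 18) = 18 — holds.
5. a4 = 18 lies in [16, 18] — holds.
6. a7 * a8 = 25 * 18 = 450 — holds.
7. a5 = 5, a8 = 18; 5 ≤ 18 (want >) — does not hold.
8. a5 = 5 ≠ 6 and a3 = 30 ≠ 32; both disjuncts false — does not hold.
9. a2 + a3 = 25 + 30 = 55 — holds.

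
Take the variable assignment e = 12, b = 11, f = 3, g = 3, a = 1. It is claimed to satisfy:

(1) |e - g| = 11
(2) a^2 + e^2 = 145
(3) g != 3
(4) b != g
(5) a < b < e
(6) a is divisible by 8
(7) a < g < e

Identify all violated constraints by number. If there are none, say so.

Violated: 1, 3, and 6.

(1) |12 - 3| = 9, not 11  fails
(2) a^2 + e^2 = 1^2 + 12^2 = 1 + 144 = 145  holds
(3) g = 3, but 3 is required to differ  fails
(4) b = 11, g = 3; distinct  holds
(5) values 1 < 11 < 12  holds
(6) 1 = 8*0 + 1, so 8 does not divide 1  fails
(7) values 1 < 3 < 12  holds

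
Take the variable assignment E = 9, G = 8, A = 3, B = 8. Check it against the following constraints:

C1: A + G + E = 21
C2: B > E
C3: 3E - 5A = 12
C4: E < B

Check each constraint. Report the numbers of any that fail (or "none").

Constraints 1, 2, and 4 are violated.

C1: A + G + E = 3 + 8 + 9 = 20, not 21 — violated.
C2: B = 8, E = 9; 8 ≤ 9 (want >) — violated.
C3: 3E - 5A = 3(9) - 5(3) = 12 — OK.
C4: E = 9, B = 8; 9 ≥ 8 (want <) — violated.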